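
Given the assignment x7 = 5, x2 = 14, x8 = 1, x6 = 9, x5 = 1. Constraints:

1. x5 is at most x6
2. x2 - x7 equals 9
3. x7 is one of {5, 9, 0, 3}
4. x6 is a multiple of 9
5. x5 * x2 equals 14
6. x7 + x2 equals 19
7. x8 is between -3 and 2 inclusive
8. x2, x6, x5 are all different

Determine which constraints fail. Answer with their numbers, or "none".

The assignment satisfies every constraint.

1. x5 = 1, x6 = 9; 1 ≤ 9 — holds.
2. x2 - x7 = 14 - 5 = 9 — holds.
3. x7 = 5 is in {5, 9, 0, 3} — holds.
4. 9 / 9 = 1, so 9 divides 9 — holds.
5. x5 * x2 = 1 * 14 = 14 — holds.
6. x7 + x2 = 5 + 14 = 19 — holds.
7. x8 = 1 lies in [-3, 2] — holds.
8. values 14, 9, 1 are pairwise distinct — holds.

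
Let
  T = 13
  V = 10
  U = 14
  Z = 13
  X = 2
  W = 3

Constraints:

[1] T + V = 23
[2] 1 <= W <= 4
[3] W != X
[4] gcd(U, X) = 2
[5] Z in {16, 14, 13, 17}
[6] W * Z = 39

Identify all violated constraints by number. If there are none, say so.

[1] T + V = 13 + 10 = 23  yes
[2] W = 3 lies in [1, 4]  yes
[3] W = 3, X = 2; distinct  yes
[4] gcd(14, 2) = 2  yes
[5] Z = 13 is in {16, 14, 13, 17}  yes
[6] W * Z = 3 * 13 = 39  yes

The assignment satisfies every constraint.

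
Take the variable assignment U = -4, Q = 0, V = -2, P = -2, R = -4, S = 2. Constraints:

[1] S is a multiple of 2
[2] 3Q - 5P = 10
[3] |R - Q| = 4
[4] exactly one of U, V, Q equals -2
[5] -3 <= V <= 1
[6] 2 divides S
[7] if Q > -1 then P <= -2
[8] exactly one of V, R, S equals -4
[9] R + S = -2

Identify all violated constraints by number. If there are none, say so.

The assignment satisfies every constraint.

[1] 2 / 2 = 1, so 2 divides 2  ✓
[2] 3Q - 5P = 3(0) - 5(-2) = 10  ✓
[3] |-4 - 0| = 4  ✓
[4] U=-4, V=-2, Q=0; 1 of them equals -2  ✓
[5] V = -2 lies in [-3, 1]  ✓
[6] 2 / 2 = 1, so 2 divides 2  ✓
[7] Q = 0 > -1, so we need P ≤ -2; P = -2 ≤ -2  ✓
[8] V=-2, R=-4, S=2; 1 of them equals -4  ✓
[9] R + S = -4 + 2 = -2  ✓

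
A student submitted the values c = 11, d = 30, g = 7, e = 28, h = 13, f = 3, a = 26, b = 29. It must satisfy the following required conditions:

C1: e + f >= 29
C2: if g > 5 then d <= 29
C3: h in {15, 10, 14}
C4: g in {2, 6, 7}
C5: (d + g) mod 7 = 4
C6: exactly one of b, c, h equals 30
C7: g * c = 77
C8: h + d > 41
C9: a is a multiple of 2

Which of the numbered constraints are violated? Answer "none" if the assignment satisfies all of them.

Violated: 2, 3, 5, 6.

C1: e + f = 28 + 3 = 31; 31 ≥ 29 — satisfied.
C2: g = 7 > 5, so we need d ≤ 29; but d = 30 > 29 — violated.
C3: h = 13 is not in {15, 10, 14} — violated.
C4: g = 7 is in {2, 6, 7} — satisfied.
C5: d + g = 37; 37 mod 7 = 2, not 4 — violated.
C6: b=29, c=11, h=13; 0 of them equal 30, not exactly one — violated.
C7: g * c = 7 * 11 = 77 — satisfied.
C8: h + d = 13 + 30 = 43; 43 > 41 — satisfied.
C9: 26 / 2 = 13, so 2 divides 26 — satisfied.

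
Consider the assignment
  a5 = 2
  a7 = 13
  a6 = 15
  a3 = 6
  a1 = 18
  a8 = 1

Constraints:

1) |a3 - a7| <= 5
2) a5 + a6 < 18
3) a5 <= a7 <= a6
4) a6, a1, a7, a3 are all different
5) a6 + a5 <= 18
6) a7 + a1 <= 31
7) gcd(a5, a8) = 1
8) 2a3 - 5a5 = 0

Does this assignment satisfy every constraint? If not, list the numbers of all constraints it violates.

No — constraints 1, 8 are not satisfied.

1) |6 - 13| = 7; 7 > 5, exceeds bound 5  no
2) a5 + a6 = 2 + 15 = 17; 17 < 18  yes
3) values 2 <= 13 <= 15  yes
4) values 15, 18, 13, 6 are pairwise distinct  yes
5) a6 + a5 = 15 + 2 = 17; 17 ≤ 18  yes
6) a7 + a1 = 13 + 18 = 31; 31 ≤ 31  yes
7) gcd(2, 1) = 1  yes
8) 2a3 - 5a5 = 2(6) - 5(2) = 2, not 0  no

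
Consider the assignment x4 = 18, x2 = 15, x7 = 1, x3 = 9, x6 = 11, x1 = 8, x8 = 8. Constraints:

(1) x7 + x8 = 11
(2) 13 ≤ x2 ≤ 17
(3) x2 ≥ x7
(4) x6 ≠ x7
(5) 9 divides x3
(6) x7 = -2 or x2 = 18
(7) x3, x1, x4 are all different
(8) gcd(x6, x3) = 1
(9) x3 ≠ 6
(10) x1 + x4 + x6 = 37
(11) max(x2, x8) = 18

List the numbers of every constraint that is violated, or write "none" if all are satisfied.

(1) x7 + x8 = 1 + 8 = 9, not 11 — violated.
(2) x2 = 15 lies in [13, 17] — satisfied.
(3) x2 = 15, x7 = 1; 15 ≥ 1 — satisfied.
(4) x6 = 11, x7 = 1; distinct — satisfied.
(5) 9 / 9 = 1, so 9 divides 9 — satisfied.
(6) x7 = 1 ≠ -2 and x2 = 15 ≠ 18; both disjuncts false — violated.
(7) values 9, 8, 18 are pairwise distinct — satisfied.
(8) gcd(11, 9) = 1 — satisfied.
(9) x3 = 9, and 9 ≠ 6 — satisfied.
(10) x1 + x4 + x6 = 8 + 18 + 11 = 37 — satisfied.
(11) max(15, 8) = 15, not 18 — violated.

No — constraints 1, 6, and 11 are not satisfied.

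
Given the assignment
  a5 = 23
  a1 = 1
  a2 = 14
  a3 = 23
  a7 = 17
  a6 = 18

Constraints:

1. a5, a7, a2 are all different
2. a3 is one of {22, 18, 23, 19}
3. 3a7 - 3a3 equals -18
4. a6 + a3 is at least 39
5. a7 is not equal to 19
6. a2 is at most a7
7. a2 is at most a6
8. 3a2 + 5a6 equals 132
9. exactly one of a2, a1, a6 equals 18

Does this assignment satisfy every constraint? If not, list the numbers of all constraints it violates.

The assignment satisfies every constraint.

1. values 23, 17, 14 are pairwise distinct — OK.
2. a3 = 23 is in {22, 18, 23, 19} — OK.
3. 3a7 - 3a3 = 3(17) - 3(23) = -18 — OK.
4. a6 + a3 = 18 + 23 = 41; 41 ≥ 39 — OK.
5. a7 = 17, and 17 ≠ 19 — OK.
6. a2 = 14, a7 = 17; 14 ≤ 17 — OK.
7. a2 = 14, a6 = 18; 14 ≤ 18 — OK.
8. 3a2 + 5a6 = 3(14) + 5(18) = 132 — OK.
9. a2=14, a1=1, a6=18; 1 of them equals 18 — OK.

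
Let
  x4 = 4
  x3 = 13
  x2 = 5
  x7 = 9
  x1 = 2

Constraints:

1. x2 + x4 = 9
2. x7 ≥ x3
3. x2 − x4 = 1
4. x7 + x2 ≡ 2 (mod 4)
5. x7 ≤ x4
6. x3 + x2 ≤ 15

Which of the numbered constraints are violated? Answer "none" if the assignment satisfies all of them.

1. x2 + x4 = 5 + 4 = 9 — satisfied.
2. x7 = 9, x3 = 13; 9 < 13 (want ≥) — violated.
3. x2 − x4 = 5 − 4 = 1 — satisfied.
4. x7 + x2 = 14; 14 mod 4 = 2 — satisfied.
5. x7 = 9, x4 = 4; 9 > 4 (want ≤) — violated.
6. x3 + x2 = 13 + 5 = 18; 18 > 15, bound 15 not met — violated.

No — constraints 2, 5, and 6 are not satisfied.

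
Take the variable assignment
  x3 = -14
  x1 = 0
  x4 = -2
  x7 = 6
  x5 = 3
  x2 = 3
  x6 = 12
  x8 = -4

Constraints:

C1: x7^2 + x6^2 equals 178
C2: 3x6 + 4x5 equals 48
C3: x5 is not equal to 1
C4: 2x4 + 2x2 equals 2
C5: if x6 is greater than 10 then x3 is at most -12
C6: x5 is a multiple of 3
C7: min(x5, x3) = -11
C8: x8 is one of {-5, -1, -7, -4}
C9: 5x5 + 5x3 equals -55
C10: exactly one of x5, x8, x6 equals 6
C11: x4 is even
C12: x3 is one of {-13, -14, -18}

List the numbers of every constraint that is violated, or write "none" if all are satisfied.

Constraints 1, 7, 10 do not hold.

C1: x7^2 + x6^2 = 6^2 + 12^2 = 36 + 144 = 180, not 178  FAIL
C2: 3x6 + 4x5 = 3(12) + 4(3) = 48  OK
C3: x5 = 3, and 3 ≠ 1  OK
C4: 2x4 + 2x2 = 2(-2) + 2(3) = 2  OK
C5: x6 = 12 > 10, so we need x3 ≤ -12; x3 = -14 ≤ -12  OK
C6: 3 / 3 = 1, so 3 divides 3  OK
C7: min(3, -14) = -14, not -11  FAIL
C8: x8 = -4 is in {-5, -1, -7, -4}  OK
C9: 5x5 + 5x3 = 5(3) + 5(-14) = -55  OK
C10: x5=3, x8=-4, x6=12; 0 of them equal 6, not exactly one  FAIL
C11: x4 = -2 is even  OK
C12: x3 = -14 is in {-13, -14, -18}  OK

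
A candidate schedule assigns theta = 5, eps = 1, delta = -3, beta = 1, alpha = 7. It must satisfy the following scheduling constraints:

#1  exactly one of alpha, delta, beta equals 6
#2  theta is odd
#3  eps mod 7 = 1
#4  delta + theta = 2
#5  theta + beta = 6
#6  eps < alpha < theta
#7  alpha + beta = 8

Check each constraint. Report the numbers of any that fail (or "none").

Constraints 1, 6 are violated.

#1 alpha=7, delta=-3, beta=1; 0 of them equal 6, not exactly one — violated.
#2 theta = 5 is odd — satisfied.
#3 1 mod 7 = 1 — satisfied.
#4 delta + theta = -3 + 5 = 2 — satisfied.
#5 theta + beta = 5 + 1 = 6 — satisfied.
#6 values 1, 7, 5; alpha = 7 is not < theta = 5 — violated.
#7 alpha + beta = 7 + 1 = 8 — satisfied.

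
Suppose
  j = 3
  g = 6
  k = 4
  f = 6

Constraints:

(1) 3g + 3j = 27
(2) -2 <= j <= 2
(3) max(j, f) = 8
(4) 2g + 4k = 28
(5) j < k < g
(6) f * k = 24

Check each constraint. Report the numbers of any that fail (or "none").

No — constraints 2 and 3 are not satisfied.

(1) 3g + 3j = 3(6) + 3(3) = 27 — OK.
(2) j = 3 is outside [-2, 2] — violated.
(3) max(3, 6) = 6, not 8 — violated.
(4) 2g + 4k = 2(6) + 4(4) = 28 — OK.
(5) values 3 < 4 < 6 — OK.
(6) f * k = 6 * 4 = 24 — OK.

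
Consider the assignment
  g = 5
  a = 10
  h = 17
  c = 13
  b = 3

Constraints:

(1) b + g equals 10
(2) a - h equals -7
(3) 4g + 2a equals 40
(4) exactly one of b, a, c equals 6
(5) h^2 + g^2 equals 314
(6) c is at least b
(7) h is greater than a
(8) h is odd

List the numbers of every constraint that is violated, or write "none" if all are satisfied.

Constraints 1 and 4 do not hold.

(1) b + g = 3 + 5 = 8, not 10  no
(2) a - h = 10 - 17 = -7  yes
(3) 4g + 2a = 4(5) + 2(10) = 40  yes
(4) b=3, a=10, c=13; 0 of them equal 6, not exactly one  no
(5) h^2 + g^2 = 17^2 + 5^2 = 289 + 25 = 314  yes
(6) c = 13, b = 3; 13 ≥ 3  yes
(7) h = 17, a = 10; 17 > 10  yes
(8) h = 17 is odd  yes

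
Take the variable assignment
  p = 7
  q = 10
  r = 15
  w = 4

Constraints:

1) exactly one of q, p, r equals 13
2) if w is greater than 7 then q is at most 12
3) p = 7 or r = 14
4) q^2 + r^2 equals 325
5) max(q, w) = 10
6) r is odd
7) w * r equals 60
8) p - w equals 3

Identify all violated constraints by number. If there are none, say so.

1) q=10, p=7, r=15; 0 of them equal 13, not exactly one — violated.
2) w = 4, not > 7; antecedent false, conditional vacuously true — satisfied.
3) p = 7 = 7 (first disjunct) — satisfied.
4) q^2 + r^2 = 10^2 + 15^2 = 100 + 225 = 325 — satisfied.
5) max(10, 4) = 10 — satisfied.
6) r = 15 is odd — satisfied.
7) w * r = 4 * 15 = 60 — satisfied.
8) p - w = 7 - 4 = 3 — satisfied.

The assignment fails constraint 1.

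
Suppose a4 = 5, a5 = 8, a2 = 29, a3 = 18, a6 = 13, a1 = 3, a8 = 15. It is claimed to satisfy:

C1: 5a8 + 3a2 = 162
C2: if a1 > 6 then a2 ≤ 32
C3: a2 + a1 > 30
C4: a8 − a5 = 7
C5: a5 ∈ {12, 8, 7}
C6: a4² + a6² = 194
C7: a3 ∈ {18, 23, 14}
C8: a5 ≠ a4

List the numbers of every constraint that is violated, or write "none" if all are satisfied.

The assignment satisfies every constraint.

C1: 5a8 + 3a2 = 5(15) + 3(29) = 162  OK
C2: a1 = 3, not > 6; antecedent false, conditional vacuously true  OK
C3: a2 + a1 = 29 + 3 = 32; 32 > 30  OK
C4: a8 − a5 = 15 − 8 = 7  OK
C5: a5 = 8 is in {12, 8, 7}  OK
C6: a4² + a6² = 5² + 13² = 25 + 169 = 194  OK
C7: a3 = 18 is in {18, 23, 14}  OK
C8: a5 = 8, a4 = 5; distinct  OK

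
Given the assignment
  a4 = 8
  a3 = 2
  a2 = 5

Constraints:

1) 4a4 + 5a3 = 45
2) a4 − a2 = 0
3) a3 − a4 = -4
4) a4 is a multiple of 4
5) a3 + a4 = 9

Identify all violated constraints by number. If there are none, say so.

The assignment fails constraints 1, 2, 3, and 5.

1) 4a4 + 5a3 = 4(8) + 5(2) = 42, not 45  no
2) a4 − a2 = 8 − 5 = 3, not 0  no
3) a3 − a4 = 2 − 8 = -6, not -4  no
4) 8 / 4 = 2, so 4 divides 8  yes
5) a3 + a4 = 2 + 8 = 10, not 9  no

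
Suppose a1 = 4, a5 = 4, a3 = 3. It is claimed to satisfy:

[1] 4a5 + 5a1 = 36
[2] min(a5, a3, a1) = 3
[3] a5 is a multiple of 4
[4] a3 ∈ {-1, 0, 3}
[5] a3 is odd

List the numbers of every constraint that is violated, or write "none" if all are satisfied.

The assignment satisfies every constraint.

[1] 4a5 + 5a1 = 4(4) + 5(4) = 36 — OK.
[2] min(4, 3, 4) = 3 — OK.
[3] 4 / 4 = 1, so 4 divides 4 — OK.
[4] a3 = 3 is in {-1, 0, 3} — OK.
[5] a3 = 3 is odd — OK.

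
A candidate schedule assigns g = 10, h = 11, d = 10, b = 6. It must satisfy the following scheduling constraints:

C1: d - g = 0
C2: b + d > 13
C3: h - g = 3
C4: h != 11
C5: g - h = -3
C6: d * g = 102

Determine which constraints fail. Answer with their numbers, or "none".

Violated: 3, 4, 5, and 6.

C1: d - g = 10 - 10 = 0  holds
C2: b + d = 6 + 10 = 16; 16 > 13  holds
C3: h - g = 11 - 10 = 1, not 3  fails
C4: h = 11, but 11 is required to differ  fails
C5: g - h = 10 - 11 = -1, not -3  fails
C6: d * g = 10 * 10 = 100, not 102  fails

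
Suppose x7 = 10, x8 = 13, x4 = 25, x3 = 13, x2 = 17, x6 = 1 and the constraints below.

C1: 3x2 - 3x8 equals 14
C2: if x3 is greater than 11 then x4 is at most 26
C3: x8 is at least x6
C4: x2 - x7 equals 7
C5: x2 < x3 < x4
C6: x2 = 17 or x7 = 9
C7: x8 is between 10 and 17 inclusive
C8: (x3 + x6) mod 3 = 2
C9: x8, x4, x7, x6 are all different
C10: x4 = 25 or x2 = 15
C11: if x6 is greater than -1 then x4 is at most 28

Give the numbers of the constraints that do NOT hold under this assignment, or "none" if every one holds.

No — constraints 1 and 5 are not satisfied.

C1: 3x2 - 3x8 = 3(17) - 3(13) = 12, not 14  no
C2: x3 = 13 > 11, so we need x4 ≤ 26; x4 = 25 ≤ 26  yes
C3: x8 = 13, x6 = 1; 13 ≥ 1  yes
C4: x2 - x7 = 17 - 10 = 7  yes
C5: values 17, 13, 25; x2 = 17 is not < x3 = 13  no
C6: x2 = 17 = 17 (first disjunct)  yes
C7: x8 = 13 lies in [10, 17]  yes
C8: x3 + x6 = 14; 14 mod 3 = 2  yes
C9: values 13, 25, 10, 1 are pairwise distinct  yes
C10: x4 = 25 = 25 (first disjunct)  yes
C11: x6 = 1 > -1, so we need x4 ≤ 28; x4 = 25 ≤ 28  yes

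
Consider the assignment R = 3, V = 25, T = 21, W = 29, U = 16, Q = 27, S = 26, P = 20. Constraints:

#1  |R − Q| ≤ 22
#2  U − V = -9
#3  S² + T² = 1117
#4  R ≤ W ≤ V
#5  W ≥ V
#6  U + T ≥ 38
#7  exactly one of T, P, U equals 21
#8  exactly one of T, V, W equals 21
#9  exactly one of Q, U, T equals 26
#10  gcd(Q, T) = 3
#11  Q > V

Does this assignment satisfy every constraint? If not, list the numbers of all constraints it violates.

#1 |3 − 27| = 24; 24 > 22, exceeds bound 22  ✘
#2 U − V = 16 − 25 = -9  ✔
#3 S² + T² = 26² + 21² = 676 + 441 = 1117  ✔
#4 values 3, 29, 25; W = 29 is not ≤ V = 25  ✘
#5 W = 29, V = 25; 29 ≥ 25  ✔
#6 U + T = 16 + 21 = 37; 37 < 38, bound 38 not met  ✘
#7 T=21, P=20, U=16; 1 of them equals 21  ✔
#8 T=21, V=25, W=29; 1 of them equals 21  ✔
#9 Q=27, U=16, T=21; 0 of them equal 26, not exactly one  ✘
#10 gcd(27, 21) = 3  ✔
#11 Q = 27, V = 25; 27 > 25  ✔

The assignment fails constraints 1, 4, 6, and 9.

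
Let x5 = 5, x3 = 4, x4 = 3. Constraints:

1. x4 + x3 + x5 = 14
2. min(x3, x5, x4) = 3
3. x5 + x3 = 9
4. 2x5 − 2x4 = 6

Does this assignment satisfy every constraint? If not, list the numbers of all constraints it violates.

1. x4 + x3 + x5 = 3 + 4 + 5 = 12, not 14 — violated.
2. min(4, 5, 3) = 3 — OK.
3. x5 + x3 = 5 + 4 = 9 — OK.
4. 2x5 − 2x4 = 2(5) − 2(3) = 4, not 6 — violated.

Constraints 1 and 4 are violated.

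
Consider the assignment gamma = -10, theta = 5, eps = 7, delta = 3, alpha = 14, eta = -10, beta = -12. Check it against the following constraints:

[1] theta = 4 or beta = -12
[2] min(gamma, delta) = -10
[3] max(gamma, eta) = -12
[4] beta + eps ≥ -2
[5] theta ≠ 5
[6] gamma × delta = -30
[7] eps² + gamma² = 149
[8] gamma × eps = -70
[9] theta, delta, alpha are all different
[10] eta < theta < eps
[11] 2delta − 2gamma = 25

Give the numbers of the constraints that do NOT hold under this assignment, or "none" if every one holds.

Constraints 3, 4, 5, 11 do not hold.

[1] theta = 5 ≠ 4, but beta = -12 = -12 (second disjunct)  OK
[2] min(-10, 3) = -10  OK
[3] max(-10, -10) = -10, not -12  FAIL
[4] beta + eps = -12 + 7 = -5; -5 < -2, bound -2 not met  FAIL
[5] theta = 5, but 5 is required to differ  FAIL
[6] gamma × delta = -10 × 3 = -30  OK
[7] eps² + gamma² = 7² + (-10)² = 49 + 100 = 149  OK
[8] gamma × eps = -10 × 7 = -70  OK
[9] values 5, 3, 14 are pairwise distinct  OK
[10] values -10 < 5 < 7  OK
[11] 2delta − 2gamma = 2(3) − 2(-10) = 26, not 25  FAIL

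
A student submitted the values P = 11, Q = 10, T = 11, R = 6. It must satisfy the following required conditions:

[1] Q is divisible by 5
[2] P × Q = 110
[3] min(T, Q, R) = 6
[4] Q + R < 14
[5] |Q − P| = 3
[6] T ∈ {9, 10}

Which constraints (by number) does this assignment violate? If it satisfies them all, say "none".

Constraints 4, 5, and 6 do not hold.

[1] 10 / 5 = 2, so 5 divides 10 — OK.
[2] P × Q = 11 × 10 = 110 — OK.
[3] min(11, 10, 6) = 6 — OK.
[4] Q + R = 10 + 6 = 16; 16 ≥ 14, bound 14 not met — violated.
[5] |10 − 11| = 1, not 3 — violated.
[6] T = 11 is not in {9, 10} — violated.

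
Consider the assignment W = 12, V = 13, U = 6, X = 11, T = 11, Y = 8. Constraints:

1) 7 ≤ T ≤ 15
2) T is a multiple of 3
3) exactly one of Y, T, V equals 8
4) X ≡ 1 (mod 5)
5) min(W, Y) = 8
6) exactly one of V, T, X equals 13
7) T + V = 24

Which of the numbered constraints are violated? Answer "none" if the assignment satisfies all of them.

1) T = 11 lies in [7, 15]  true
2) 11 = 3×3 + 2, so 3 does not divide 11  false
3) Y=8, T=11, V=13; 1 of them equals 8  true
4) 11 mod 5 = 1  true
5) min(12, 8) = 8  true
6) V=13, T=11, X=11; 1 of them equals 13  true
7) T + V = 11 + 13 = 24  true

Constraint 2 is violated.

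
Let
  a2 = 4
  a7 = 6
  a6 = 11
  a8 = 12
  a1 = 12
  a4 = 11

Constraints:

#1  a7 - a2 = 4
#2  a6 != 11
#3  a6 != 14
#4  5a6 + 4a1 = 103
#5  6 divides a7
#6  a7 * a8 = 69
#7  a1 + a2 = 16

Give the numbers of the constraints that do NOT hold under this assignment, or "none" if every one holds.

Violated: 1, 2, and 6.

#1 a7 - a2 = 6 - 4 = 2, not 4  false
#2 a6 = 11, but 11 is required to differ  false
#3 a6 = 11, and 11 ≠ 14  true
#4 5a6 + 4a1 = 5(11) + 4(12) = 103  true
#5 6 / 6 = 1, so 6 divides 6  true
#6 a7 * a8 = 6 * 12 = 72, not 69  false
#7 a1 + a2 = 12 + 4 = 16  true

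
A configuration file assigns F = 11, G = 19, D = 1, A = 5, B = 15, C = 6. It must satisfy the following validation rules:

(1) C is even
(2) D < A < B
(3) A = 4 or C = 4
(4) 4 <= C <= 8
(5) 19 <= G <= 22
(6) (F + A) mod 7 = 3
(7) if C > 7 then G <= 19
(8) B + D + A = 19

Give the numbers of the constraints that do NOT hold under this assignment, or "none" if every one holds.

Constraints 3, 6, 8 are violated.

(1) C = 6 is even — OK.
(2) values 1 < 5 < 15 — OK.
(3) A = 5 ≠ 4 and C = 6 ≠ 4; both disjuncts false — violated.
(4) C = 6 lies in [4, 8] — OK.
(5) G = 19 lies in [19, 22] — OK.
(6) F + A = 16; 16 mod 7 = 2, not 3 — violated.
(7) C = 6, not > 7; antecedent false, conditional vacuously true — OK.
(8) B + D + A = 15 + 1 + 5 = 21, not 19 — violated.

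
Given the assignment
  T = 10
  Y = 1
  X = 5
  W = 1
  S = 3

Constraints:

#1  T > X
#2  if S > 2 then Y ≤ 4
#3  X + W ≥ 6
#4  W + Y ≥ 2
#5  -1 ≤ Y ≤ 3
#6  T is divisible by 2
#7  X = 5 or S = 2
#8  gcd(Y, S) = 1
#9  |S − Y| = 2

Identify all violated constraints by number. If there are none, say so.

The assignment satisfies every constraint.

#1 T = 10, X = 5; 10 > 5 — OK.
#2 S = 3 > 2, so we need Y ≤ 4; Y = 1 ≤ 4 — OK.
#3 X + W = 5 + 1 = 6; 6 ≥ 6 — OK.
#4 W + Y = 1 + 1 = 2; 2 ≥ 2 — OK.
#5 Y = 1 lies in [-1, 3] — OK.
#6 10 / 2 = 5, so 2 divides 10 — OK.
#7 X = 5 = 5 (first disjunct) — OK.
#8 gcd(1, 3) = 1 — OK.
#9 |3 − 1| = 2 — OK.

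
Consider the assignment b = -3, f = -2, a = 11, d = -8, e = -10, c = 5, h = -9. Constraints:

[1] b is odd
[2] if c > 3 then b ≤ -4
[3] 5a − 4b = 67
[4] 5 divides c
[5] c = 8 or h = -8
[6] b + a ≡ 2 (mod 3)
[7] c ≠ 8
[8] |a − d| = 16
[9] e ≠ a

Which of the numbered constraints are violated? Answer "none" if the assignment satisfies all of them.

[1] b = -3 is odd — OK.
[2] c = 5 > 3, so we need b ≤ -4; but b = -3 > -4 — violated.
[3] 5a − 4b = 5(11) − 4(-3) = 67 — OK.
[4] 5 / 5 = 1, so 5 divides 5 — OK.
[5] c = 5 ≠ 8 and h = -9 ≠ -8; both disjuncts false — violated.
[6] b + a = 8; 8 mod 3 = 2 — OK.
[7] c = 5, and 5 ≠ 8 — OK.
[8] |11 − (-8)| = 19, not 16 — violated.
[9] e = -10, a = 11; distinct — OK.

Violated: 2, 5, and 8.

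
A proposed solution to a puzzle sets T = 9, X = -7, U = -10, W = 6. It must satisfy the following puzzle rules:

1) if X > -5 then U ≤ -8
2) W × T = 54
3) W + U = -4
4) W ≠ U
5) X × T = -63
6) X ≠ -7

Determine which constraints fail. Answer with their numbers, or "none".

Violated: 6.

1) X = -7, not > -5; antecedent false, conditional vacuously true  holds
2) W × T = 6 × 9 = 54  holds
3) W + U = 6 + (-10) = -4  holds
4) W = 6, U = -10; distinct  holds
5) X × T = -7 × 9 = -63  holds
6) X = -7, but -7 is required to differ  fails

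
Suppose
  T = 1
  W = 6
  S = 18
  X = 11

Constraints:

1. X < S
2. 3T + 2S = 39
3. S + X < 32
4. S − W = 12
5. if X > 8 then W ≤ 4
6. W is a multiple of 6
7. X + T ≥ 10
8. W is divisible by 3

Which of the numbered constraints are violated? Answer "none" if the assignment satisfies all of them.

1. X = 11, S = 18; 11 < 18 — OK.
2. 3T + 2S = 3(1) + 2(18) = 39 — OK.
3. S + X = 18 + 11 = 29; 29 < 32 — OK.
4. S − W = 18 − 6 = 12 — OK.
5. X = 11 > 8, so we need W ≤ 4; but W = 6 > 4 — violated.
6. 6 / 6 = 1, so 6 divides 6 — OK.
7. X + T = 11 + 1 = 12; 12 ≥ 10 — OK.
8. 6 / 3 = 2, so 3 divides 6 — OK.

Violated: 5.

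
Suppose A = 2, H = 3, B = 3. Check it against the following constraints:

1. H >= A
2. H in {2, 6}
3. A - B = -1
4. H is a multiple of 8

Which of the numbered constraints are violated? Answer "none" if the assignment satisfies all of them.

The assignment fails constraints 2, 4.

1. H = 3, A = 2; 3 ≥ 2 — OK.
2. H = 3 is not in {2, 6} — violated.
3. A - B = 2 - 3 = -1 — OK.
4. 3 = 8*0 + 3, so 8 does not divide 3 — violated.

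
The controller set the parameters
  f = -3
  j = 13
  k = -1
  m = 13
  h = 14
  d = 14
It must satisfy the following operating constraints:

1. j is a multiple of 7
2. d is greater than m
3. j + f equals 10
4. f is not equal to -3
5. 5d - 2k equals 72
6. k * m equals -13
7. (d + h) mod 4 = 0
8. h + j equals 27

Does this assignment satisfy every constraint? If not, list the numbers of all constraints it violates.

No — constraints 1 and 4 are not satisfied.

1. 13 = 7*1 + 6, so 7 does not divide 13 — fails.
2. d = 14, m = 13; 14 > 13 — holds.
3. j + f = 13 + (-3) = 10 — holds.
4. f = -3, but -3 is required to differ — fails.
5. 5d - 2k = 5(14) - 2(-1) = 72 — holds.
6. k * m = -1 * 13 = -13 — holds.
7. d + h = 28; 28 mod 4 = 0 — holds.
8. h + j = 14 + 13 = 27 — holds.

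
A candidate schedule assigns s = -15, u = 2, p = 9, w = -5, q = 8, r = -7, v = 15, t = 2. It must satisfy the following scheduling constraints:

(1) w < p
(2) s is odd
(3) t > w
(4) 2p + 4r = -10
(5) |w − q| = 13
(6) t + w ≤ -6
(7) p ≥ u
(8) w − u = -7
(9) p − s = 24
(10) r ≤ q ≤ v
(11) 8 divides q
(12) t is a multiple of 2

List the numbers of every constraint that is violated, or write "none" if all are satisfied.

(1) w = -5, p = 9; -5 < 9  yes
(2) s = -15 is odd  yes
(3) t = 2, w = -5; 2 > -5  yes
(4) 2p + 4r = 2(9) + 4(-7) = -10  yes
(5) |-5 − 8| = 13  yes
(6) t + w = 2 + (-5) = -3; -3 > -6, bound -6 not met  no
(7) p = 9, u = 2; 9 ≥ 2  yes
(8) w − u = -5 − 2 = -7  yes
(9) p − s = 9 − (-15) = 24  yes
(10) values -7 ≤ 8 ≤ 15  yes
(11) 8 / 8 = 1, so 8 divides 8  yes
(12) 2 / 2 = 1, so 2 divides 2  yes

Constraint 6 does not hold.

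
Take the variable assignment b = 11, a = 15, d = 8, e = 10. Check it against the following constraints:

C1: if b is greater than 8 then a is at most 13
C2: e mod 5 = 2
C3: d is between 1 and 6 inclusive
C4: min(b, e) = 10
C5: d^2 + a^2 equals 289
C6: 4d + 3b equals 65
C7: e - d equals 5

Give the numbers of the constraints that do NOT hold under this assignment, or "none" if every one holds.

The assignment fails constraints 1, 2, 3, and 7.

C1: b = 11 > 8, so we need a ≤ 13; but a = 15 > 13 — violated.
C2: 10 mod 5 = 0, not 2 — violated.
C3: d = 8 is outside [1, 6] — violated.
C4: min(11, 10) = 10 — satisfied.
C5: d^2 + a^2 = 8^2 + 15^2 = 64 + 225 = 289 — satisfied.
C6: 4d + 3b = 4(8) + 3(11) = 65 — satisfied.
C7: e - d = 10 - 8 = 2, not 5 — violated.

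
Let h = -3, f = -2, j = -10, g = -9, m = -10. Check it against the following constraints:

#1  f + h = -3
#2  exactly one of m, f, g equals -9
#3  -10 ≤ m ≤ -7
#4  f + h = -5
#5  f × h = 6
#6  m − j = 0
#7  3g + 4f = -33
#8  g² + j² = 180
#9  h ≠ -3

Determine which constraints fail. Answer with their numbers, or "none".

#1 f + h = -2 + (-3) = -5, not -3  ✗
#2 m=-10, f=-2, g=-9; 1 of them equals -9  ✓
#3 m = -10 lies in [-10, -7]  ✓
#4 f + h = -2 + (-3) = -5  ✓
#5 f × h = -2 × (-3) = 6  ✓
#6 m − j = -10 − (-10) = 0  ✓
#7 3g + 4f = 3(-9) + 4(-2) = -35, not -33  ✗
#8 g² + j² = (-9)² + (-10)² = 81 + 100 = 181, not 180  ✗
#9 h = -3, but -3 is required to differ  ✗

Constraints 1, 7, 8, 9 do not hold.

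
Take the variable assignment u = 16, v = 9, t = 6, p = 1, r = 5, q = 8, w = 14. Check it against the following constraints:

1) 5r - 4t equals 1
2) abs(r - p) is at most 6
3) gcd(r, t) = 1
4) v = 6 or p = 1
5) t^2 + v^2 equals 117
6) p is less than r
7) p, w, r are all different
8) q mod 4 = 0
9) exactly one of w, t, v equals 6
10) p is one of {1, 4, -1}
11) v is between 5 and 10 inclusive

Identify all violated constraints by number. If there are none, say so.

The assignment satisfies every constraint.

1) 5r - 4t = 5(5) - 4(6) = 1 — satisfied.
2) abs(5 - 1) = 4; 4 ≤ 6 — satisfied.
3) gcd(5, 6) = 1 — satisfied.
4) v = 9 ≠ 6, but p = 1 = 1 (second disjunct) — satisfied.
5) t^2 + v^2 = 6^2 + 9^2 = 36 + 81 = 117 — satisfied.
6) p = 1, r = 5; 1 < 5 — satisfied.
7) values 1, 14, 5 are pairwise distinct — satisfied.
8) 8 mod 4 = 0 — satisfied.
9) w=14, t=6, v=9; 1 of them equals 6 — satisfied.
10) p = 1 is in {1, 4, -1} — satisfied.
11) v = 9 lies in [5, 10] — satisfied.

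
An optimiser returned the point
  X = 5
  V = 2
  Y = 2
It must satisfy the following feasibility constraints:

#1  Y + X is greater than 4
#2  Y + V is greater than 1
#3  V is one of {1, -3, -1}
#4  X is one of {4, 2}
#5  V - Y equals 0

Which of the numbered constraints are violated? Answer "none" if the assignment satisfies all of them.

Constraints 3, 4 do not hold.

#1 Y + X = 2 + 5 = 7; 7 > 4 — satisfied.
#2 Y + V = 2 + 2 = 4; 4 > 1 — satisfied.
#3 V = 2 is not in {1, -3, -1} — violated.
#4 X = 5 is not in {4, 2} — violated.
#5 V - Y = 2 - 2 = 0 — satisfied.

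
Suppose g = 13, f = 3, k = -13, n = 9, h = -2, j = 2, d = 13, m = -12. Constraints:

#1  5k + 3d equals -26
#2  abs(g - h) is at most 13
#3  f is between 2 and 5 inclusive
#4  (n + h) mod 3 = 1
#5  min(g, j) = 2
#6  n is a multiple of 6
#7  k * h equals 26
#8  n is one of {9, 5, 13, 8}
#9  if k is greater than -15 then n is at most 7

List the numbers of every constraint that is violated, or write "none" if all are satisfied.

No — constraints 2, 6, 9 are not satisfied.

#1 5k + 3d = 5(-13) + 3(13) = -26  OK
#2 abs(13 - (-2)) = 15; 15 > 13, exceeds bound 13  FAIL
#3 f = 3 lies in [2, 5]  OK
#4 n + h = 7; 7 mod 3 = 1  OK
#5 min(13, 2) = 2  OK
#6 9 = 6*1 + 3, so 6 does not divide 9  FAIL
#7 k * h = -13 * (-2) = 26  OK
#8 n = 9 is in {9, 5, 13, 8}  OK
#9 k = -13 > -15, so we need n ≤ 7; but n = 9 > 7  FAIL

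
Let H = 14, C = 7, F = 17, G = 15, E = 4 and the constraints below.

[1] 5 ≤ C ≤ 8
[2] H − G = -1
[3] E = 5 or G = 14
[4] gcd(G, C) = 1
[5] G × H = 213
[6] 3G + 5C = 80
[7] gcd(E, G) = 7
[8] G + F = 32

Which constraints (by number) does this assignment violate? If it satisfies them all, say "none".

Constraints 3, 5, and 7 do not hold.

[1] C = 7 lies in [5, 8] — OK.
[2] H − G = 14 − 15 = -1 — OK.
[3] E = 4 ≠ 5 and G = 15 ≠ 14; both disjuncts false — violated.
[4] gcd(15, 7) = 1 — OK.
[5] G × H = 15 × 14 = 210, not 213 — violated.
[6] 3G + 5C = 3(15) + 5(7) = 80 — OK.
[7] gcd(4, 15) = 1, not 7 — violated.
[8] G + F = 15 + 17 = 32 — OK.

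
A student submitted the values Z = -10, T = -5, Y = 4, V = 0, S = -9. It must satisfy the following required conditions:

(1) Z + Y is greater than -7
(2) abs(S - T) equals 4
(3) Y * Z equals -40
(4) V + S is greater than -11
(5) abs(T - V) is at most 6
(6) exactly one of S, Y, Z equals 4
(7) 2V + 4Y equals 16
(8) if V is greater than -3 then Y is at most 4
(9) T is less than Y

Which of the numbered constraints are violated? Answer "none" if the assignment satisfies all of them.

(1) Z + Y = -10 + 4 = -6; -6 > -7 — OK.
(2) abs(-9 - (-5)) = 4 — OK.
(3) Y * Z = 4 * (-10) = -40 — OK.
(4) V + S = 0 + (-9) = -9; -9 > -11 — OK.
(5) abs(-5 - 0) = 5; 5 ≤ 6 — OK.
(6) S=-9, Y=4, Z=-10; 1 of them equals 4 — OK.
(7) 2V + 4Y = 2(0) + 4(4) = 16 — OK.
(8) V = 0 > -3, so we need Y ≤ 4; Y = 4 ≤ 4 — OK.
(9) T = -5, Y = 4; -5 < 4 — OK.

Yes — all constraints hold.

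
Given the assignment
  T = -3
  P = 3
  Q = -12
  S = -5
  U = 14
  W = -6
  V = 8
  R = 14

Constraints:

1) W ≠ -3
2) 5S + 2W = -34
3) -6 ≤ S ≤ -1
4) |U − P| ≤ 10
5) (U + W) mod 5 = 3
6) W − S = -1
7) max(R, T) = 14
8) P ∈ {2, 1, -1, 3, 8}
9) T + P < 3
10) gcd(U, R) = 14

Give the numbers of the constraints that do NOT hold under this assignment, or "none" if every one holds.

1) W = -6, and -6 ≠ -3  ✓
2) 5S + 2W = 5(-5) + 2(-6) = -37, not -34  ✗
3) S = -5 lies in [-6, -1]  ✓
4) |14 − 3| = 11; 11 > 10, exceeds bound 10  ✗
5) U + W = 8; 8 mod 5 = 3  ✓
6) W − S = -6 − (-5) = -1  ✓
7) max(14, -3) = 14  ✓
8) P = 3 is in {2, 1, -1, 3, 8}  ✓
9) T + P = -3 + 3 = 0; 0 < 3  ✓
10) gcd(14, 14) = 14  ✓

The assignment fails constraints 2, 4.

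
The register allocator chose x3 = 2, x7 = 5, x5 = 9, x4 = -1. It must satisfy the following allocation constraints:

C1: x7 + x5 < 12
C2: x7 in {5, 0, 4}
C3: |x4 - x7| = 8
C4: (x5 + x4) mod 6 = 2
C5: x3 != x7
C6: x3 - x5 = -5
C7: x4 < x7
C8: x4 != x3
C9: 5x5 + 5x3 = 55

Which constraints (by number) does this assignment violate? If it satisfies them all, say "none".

Violated: 1, 3, and 6.

C1: x7 + x5 = 5 + 9 = 14; 14 ≥ 12, bound 12 not met — does not hold.
C2: x7 = 5 is in {5, 0, 4} — holds.
C3: |-1 - 5| = 6, not 8 — does not hold.
C4: x5 + x4 = 8; 8 mod 6 = 2 — holds.
C5: x3 = 2, x7 = 5; distinct — holds.
C6: x3 - x5 = 2 - 9 = -7, not -5 — does not hold.
C7: x4 = -1, x7 = 5; -1 < 5 — holds.
C8: x4 = -1, x3 = 2; distinct — holds.
C9: 5x5 + 5x3 = 5(9) + 5(2) = 55 — holds.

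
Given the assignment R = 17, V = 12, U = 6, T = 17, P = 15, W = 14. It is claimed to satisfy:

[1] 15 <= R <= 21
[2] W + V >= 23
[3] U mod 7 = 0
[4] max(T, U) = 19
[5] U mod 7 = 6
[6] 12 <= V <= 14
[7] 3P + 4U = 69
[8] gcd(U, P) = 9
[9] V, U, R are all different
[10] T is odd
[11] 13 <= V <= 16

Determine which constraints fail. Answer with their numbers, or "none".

No — constraints 3, 4, 8, 11 are not satisfied.

[1] R = 17 lies in [15, 21] — holds.
[2] W + V = 14 + 12 = 26; 26 ≥ 23 — holds.
[3] 6 mod 7 = 6, not 0 — fails.
[4] max(17, 6) = 17, not 19 — fails.
[5] 6 mod 7 = 6 — holds.
[6] V = 12 lies in [12, 14] — holds.
[7] 3P + 4U = 3(15) + 4(6) = 69 — holds.
[8] gcd(6, 15) = 3, not 9 — fails.
[9] values 12, 6, 17 are pairwise distinct — holds.
[10] T = 17 is odd — holds.
[11] V = 12 is outside [13, 16] — fails.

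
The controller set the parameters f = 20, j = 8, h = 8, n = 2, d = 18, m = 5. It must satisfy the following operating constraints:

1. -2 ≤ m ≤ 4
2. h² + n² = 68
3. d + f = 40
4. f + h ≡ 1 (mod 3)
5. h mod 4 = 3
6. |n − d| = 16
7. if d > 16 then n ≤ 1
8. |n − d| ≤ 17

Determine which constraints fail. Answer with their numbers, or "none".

No — constraints 1, 3, 5, 7 are not satisfied.

1. m = 5 is outside [-2, 4] — violated.
2. h² + n² = 8² + 2² = 64 + 4 = 68 — satisfied.
3. d + f = 18 + 20 = 38, not 40 — violated.
4. f + h = 28; 28 mod 3 = 1 — satisfied.
5. 8 mod 4 = 0, not 3 — violated.
6. |2 − 18| = 16 — satisfied.
7. d = 18 > 16, so we need n ≤ 1; but n = 2 > 1 — violated.
8. |2 − 18| = 16; 16 ≤ 17 — satisfied.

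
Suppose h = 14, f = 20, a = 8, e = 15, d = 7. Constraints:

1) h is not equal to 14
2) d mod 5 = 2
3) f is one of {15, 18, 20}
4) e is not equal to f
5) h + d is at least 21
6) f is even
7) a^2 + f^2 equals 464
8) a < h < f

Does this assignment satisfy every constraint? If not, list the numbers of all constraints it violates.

1) h = 14, but 14 is required to differ — fails.
2) 7 mod 5 = 2 — holds.
3) f = 20 is in {15, 18, 20} — holds.
4) e = 15, f = 20; distinct — holds.
5) h + d = 14 + 7 = 21; 21 ≥ 21 — holds.
6) f = 20 is even — holds.
7) a^2 + f^2 = 8^2 + 20^2 = 64 + 400 = 464 — holds.
8) values 8 < 14 < 20 — holds.

Constraint 1 does not hold.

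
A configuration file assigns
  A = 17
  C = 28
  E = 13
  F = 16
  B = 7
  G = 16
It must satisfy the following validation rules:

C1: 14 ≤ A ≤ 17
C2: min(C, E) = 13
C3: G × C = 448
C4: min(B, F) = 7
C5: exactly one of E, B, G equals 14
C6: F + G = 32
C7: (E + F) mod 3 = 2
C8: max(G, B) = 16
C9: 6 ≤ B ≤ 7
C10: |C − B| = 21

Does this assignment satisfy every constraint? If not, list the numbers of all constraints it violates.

C1: A = 17 lies in [14, 17] — holds.
C2: min(28, 13) = 13 — holds.
C3: G × C = 16 × 28 = 448 — holds.
C4: min(7, 16) = 7 — holds.
C5: E=13, B=7, G=16; 0 of them equal 14, not exactly one — fails.
C6: F + G = 16 + 16 = 32 — holds.
C7: E + F = 29; 29 mod 3 = 2 — holds.
C8: max(16, 7) = 16 — holds.
C9: B = 7 lies in [6, 7] — holds.
C10: |28 − 7| = 21 — holds.

The assignment fails constraint 5.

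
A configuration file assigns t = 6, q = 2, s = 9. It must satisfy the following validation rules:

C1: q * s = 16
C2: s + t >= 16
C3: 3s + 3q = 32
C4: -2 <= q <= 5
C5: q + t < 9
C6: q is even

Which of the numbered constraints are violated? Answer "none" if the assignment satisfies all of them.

Constraints 1, 2, and 3 are violated.

C1: q * s = 2 * 9 = 18, not 16 — does not hold.
C2: s + t = 9 + 6 = 15; 15 < 16, bound 16 not met — does not hold.
C3: 3s + 3q = 3(9) + 3(2) = 33, not 32 — does not hold.
C4: q = 2 lies in [-2, 5] — holds.
C5: q + t = 2 + 6 = 8; 8 < 9 — holds.
C6: q = 2 is even — holds.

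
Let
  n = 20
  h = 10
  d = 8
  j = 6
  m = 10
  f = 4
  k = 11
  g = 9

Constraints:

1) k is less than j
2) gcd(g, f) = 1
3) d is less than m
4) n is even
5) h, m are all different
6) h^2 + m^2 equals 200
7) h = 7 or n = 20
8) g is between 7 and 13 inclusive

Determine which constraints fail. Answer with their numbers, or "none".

1) k = 11, j = 6; 11 ≥ 6 (want <)  ✗
2) gcd(9, 4) = 1  ✓
3) d = 8, m = 10; 8 < 10  ✓
4) n = 20 is even  ✓
5) h = m = 10, not all different  ✗
6) h^2 + m^2 = 10^2 + 10^2 = 100 + 100 = 200  ✓
7) h = 10 ≠ 7, but n = 20 = 20 (second disjunct)  ✓
8) g = 9 lies in [7, 13]  ✓

The assignment fails constraints 1, 5.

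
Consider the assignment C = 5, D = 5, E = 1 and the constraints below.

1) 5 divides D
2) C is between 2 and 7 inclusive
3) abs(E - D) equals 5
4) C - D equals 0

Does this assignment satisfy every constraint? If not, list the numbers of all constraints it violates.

Constraint 3 does not hold.

1) 5 / 5 = 1, so 5 divides 5 — holds.
2) C = 5 lies in [2, 7] — holds.
3) abs(1 - 5) = 4, not 5 — fails.
4) C - D = 5 - 5 = 0 — holds.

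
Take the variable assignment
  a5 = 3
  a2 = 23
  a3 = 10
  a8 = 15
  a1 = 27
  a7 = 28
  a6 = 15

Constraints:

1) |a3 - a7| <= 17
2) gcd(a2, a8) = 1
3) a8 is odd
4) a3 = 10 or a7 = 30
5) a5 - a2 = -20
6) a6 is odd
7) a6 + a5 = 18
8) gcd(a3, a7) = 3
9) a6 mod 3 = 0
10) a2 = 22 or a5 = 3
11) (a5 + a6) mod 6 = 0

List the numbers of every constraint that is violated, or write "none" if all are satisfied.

Violated: 1 and 8.

1) |10 - 28| = 18; 18 > 17, exceeds bound 17 — violated.
2) gcd(23, 15) = 1 — satisfied.
3) a8 = 15 is odd — satisfied.
4) a3 = 10 = 10 (first disjunct) — satisfied.
5) a5 - a2 = 3 - 23 = -20 — satisfied.
6) a6 = 15 is odd — satisfied.
7) a6 + a5 = 15 + 3 = 18 — satisfied.
8) gcd(10, 28) = 2, not 3 — violated.
9) 15 mod 3 = 0 — satisfied.
10) a2 = 23 ≠ 22, but a5 = 3 = 3 (second disjunct) — satisfied.
11) a5 + a6 = 18; 18 mod 6 = 0 — satisfied.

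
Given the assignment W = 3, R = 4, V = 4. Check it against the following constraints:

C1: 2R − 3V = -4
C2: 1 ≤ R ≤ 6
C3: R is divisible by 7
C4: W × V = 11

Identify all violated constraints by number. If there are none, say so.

C1: 2R − 3V = 2(4) − 3(4) = -4  holds
C2: R = 4 lies in [1, 6]  holds
C3: 4 = 7×0 + 4, so 7 does not divide 4  fails
C4: W × V = 3 × 4 = 12, not 11  fails

No — constraints 3 and 4 are not satisfied.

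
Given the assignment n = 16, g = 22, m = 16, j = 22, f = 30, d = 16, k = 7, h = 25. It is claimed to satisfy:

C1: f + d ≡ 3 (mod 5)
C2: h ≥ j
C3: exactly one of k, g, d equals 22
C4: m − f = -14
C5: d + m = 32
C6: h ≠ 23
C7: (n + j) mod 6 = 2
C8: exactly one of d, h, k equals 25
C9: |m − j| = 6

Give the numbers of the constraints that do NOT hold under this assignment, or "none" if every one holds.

C1: f + d = 46; 46 mod 5 = 1, not 3 — violated.
C2: h = 25, j = 22; 25 ≥ 22 — satisfied.
C3: k=7, g=22, d=16; 1 of them equals 22 — satisfied.
C4: m − f = 16 − 30 = -14 — satisfied.
C5: d + m = 16 + 16 = 32 — satisfied.
C6: h = 25, and 25 ≠ 23 — satisfied.
C7: n + j = 38; 38 mod 6 = 2 — satisfied.
C8: d=16, h=25, k=7; 1 of them equals 25 — satisfied.
C9: |16 − 22| = 6 — satisfied.

Constraint 1 is violated.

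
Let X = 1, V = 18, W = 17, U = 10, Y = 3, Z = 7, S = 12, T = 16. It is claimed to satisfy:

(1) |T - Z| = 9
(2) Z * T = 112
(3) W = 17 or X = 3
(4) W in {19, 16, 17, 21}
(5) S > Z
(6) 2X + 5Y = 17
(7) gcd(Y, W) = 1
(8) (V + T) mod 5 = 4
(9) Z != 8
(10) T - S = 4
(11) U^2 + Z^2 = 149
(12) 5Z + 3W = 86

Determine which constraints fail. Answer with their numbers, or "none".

All constraints are satisfied.

(1) |16 - 7| = 9 — holds.
(2) Z * T = 7 * 16 = 112 — holds.
(3) W = 17 = 17 (first disjunct) — holds.
(4) W = 17 is in {19, 16, 17, 21} — holds.
(5) S = 12, Z = 7; 12 > 7 — holds.
(6) 2X + 5Y = 2(1) + 5(3) = 17 — holds.
(7) gcd(3, 17) = 1 — holds.
(8) V + T = 34; 34 mod 5 = 4 — holds.
(9) Z = 7, and 7 ≠ 8 — holds.
(10) T - S = 16 - 12 = 4 — holds.
(11) U^2 + Z^2 = 10^2 + 7^2 = 100 + 49 = 149 — holds.
(12) 5Z + 3W = 5(7) + 3(17) = 86 — holds.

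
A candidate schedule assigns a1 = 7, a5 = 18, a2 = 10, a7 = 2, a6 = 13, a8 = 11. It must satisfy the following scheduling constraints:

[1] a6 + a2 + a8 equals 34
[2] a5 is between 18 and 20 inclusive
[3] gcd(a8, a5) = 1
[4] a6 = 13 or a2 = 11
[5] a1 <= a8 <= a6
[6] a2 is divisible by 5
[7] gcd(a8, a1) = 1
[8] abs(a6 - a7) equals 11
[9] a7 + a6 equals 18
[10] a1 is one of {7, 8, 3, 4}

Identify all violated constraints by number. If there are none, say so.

[1] a6 + a2 + a8 = 13 + 10 + 11 = 34 — OK.
[2] a5 = 18 lies in [18, 20] — OK.
[3] gcd(11, 18) = 1 — OK.
[4] a6 = 13 = 13 (first disjunct) — OK.
[5] values 7 <= 11 <= 13 — OK.
[6] 10 / 5 = 2, so 5 divides 10 — OK.
[7] gcd(11, 7) = 1 — OK.
[8] abs(13 - 2) = 11 — OK.
[9] a7 + a6 = 2 + 13 = 15, not 18 — violated.
[10] a1 = 7 is in {7, 8, 3, 4} — OK.

Constraint 9 does not hold.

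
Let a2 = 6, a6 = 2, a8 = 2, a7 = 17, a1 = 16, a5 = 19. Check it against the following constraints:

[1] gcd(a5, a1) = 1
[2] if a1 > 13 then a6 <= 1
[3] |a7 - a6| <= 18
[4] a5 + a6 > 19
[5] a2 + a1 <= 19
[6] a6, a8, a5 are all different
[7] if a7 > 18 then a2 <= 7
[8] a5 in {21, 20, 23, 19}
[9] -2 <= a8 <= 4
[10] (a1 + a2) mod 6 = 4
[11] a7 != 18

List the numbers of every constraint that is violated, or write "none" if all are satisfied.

[1] gcd(19, 16) = 1 — holds.
[2] a1 = 16 > 13, so we need a6 ≤ 1; but a6 = 2 > 1 — fails.
[3] |17 - 2| = 15; 15 ≤ 18 — holds.
[4] a5 + a6 = 19 + 2 = 21; 21 > 19 — holds.
[5] a2 + a1 = 6 + 16 = 22; 22 > 19, bound 19 not met — fails.
[6] a6 = a8 = 2, not all different — fails.
[7] a7 = 17, not > 18; antecedent false, conditional vacuously true — holds.
[8] a5 = 19 is in {21, 20, 23, 19} — holds.
[9] a8 = 2 lies in [-2, 4] — holds.
[10] a1 + a2 = 22; 22 mod 6 = 4 — holds.
[11] a7 = 17, and 17 ≠ 18 — holds.

Constraints 2, 5, 6 are violated.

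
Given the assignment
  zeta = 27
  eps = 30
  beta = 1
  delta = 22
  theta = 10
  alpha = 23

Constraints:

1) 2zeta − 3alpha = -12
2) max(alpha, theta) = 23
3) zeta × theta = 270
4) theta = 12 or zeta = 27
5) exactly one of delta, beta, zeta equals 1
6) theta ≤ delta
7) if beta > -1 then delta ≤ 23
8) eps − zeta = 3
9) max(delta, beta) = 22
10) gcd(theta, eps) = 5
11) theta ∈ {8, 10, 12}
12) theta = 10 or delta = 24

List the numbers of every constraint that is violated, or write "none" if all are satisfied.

1) 2zeta − 3alpha = 2(27) − 3(23) = -15, not -12 — violated.
2) max(23, 10) = 23 — satisfied.
3) zeta × theta = 27 × 10 = 270 — satisfied.
4) theta = 10 ≠ 12, but zeta = 27 = 27 (second disjunct) — satisfied.
5) delta=22, beta=1, zeta=27; 1 of them equals 1 — satisfied.
6) theta = 10, delta = 22; 10 ≤ 22 — satisfied.
7) beta = 1 > -1, so we need delta ≤ 23; delta = 22 ≤ 23 — satisfied.
8) eps − zeta = 30 − 27 = 3 — satisfied.
9) max(22, 1) = 22 — satisfied.
10) gcd(10, 30) = 10, not 5 — violated.
11) theta = 10 is in {8, 10, 12} — satisfied.
12) theta = 10 = 10 (first disjunct) — satisfied.

No — constraints 1, 10 are not satisfied.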